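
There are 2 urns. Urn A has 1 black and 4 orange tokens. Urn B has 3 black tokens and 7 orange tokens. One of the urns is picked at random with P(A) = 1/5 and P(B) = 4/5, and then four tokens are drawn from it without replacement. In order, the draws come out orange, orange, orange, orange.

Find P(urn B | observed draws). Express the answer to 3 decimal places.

0.769

The likelihood of the observed sequence under each hypothesis: P(data | urn A) = (4/5)(3/4)(2/3)(1/2) = 1/5; P(data | urn B) = (7/10)(6/9)(5/8)(4/7) = 1/6.
Weighting by the prior gives 1/5 · 1/5 = 1/25, 4/5 · 1/6 = 2/15; with total 13/75.
Hence P(urn B | data) = (2/15) / (13/75) = 10/13.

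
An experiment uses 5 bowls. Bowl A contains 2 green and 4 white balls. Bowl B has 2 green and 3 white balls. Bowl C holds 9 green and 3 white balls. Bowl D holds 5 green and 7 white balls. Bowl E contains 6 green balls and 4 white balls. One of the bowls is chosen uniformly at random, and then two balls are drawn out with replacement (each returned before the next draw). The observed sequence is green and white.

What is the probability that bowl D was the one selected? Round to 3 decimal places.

0.215

Under each hypothesis, the probability of the observed sequence is: P(data | bowl A) = (2/6)(4/6) = 0.22222; P(data | bowl B) = (2/5)(3/5) = 0.24; P(data | bowl C) = (9/12)(3/12) = 0.1875; P(data | bowl D) = (5/12)(7/12) = 0.24306; P(data | bowl E) = (6/10)(4/10) = 0.24.
Multiplying each by its prior: 1/5 · 0.22222 = 0.044444, 1/5 · 0.24 = 0.048, 1/5 · 0.1875 = 0.0375, 1/5 · 0.24306 = 0.048611, 1/5 · 0.24 = 0.048; with total 0.22656.
So P(bowl D | data) = (0.048611) / (0.22656) = 0.21457.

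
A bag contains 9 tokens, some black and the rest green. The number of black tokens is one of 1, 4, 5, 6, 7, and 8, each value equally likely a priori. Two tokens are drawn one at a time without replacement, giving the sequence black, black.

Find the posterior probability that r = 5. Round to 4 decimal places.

Compute the likelihood of the observed sequence for each case: P(data | r = 1) = (1/9)(0/8) = 0; P(data | r = 4) = (4/9)(3/8) = 1/6; P(data | r = 5) = (5/9)(4/8) = 5/18; P(data | r = 6) = (6/9)(5/8) = 5/12; P(data | r = 7) = (7/9)(6/8) = 7/12; P(data | r = 8) = (8/9)(7/8) = 7/9.
Multiplying each by its prior: 1/6 · 0 = 0, 1/6 · 1/6 = 1/36, 1/6 · 5/18 = 5/108, 1/6 · 5/12 = 5/72, 1/6 · 7/12 = 7/72, 1/6 · 7/9 = 7/54; with total 10/27.
Therefore the posterior P(r = 5 | data) = (5/108) / (10/27) = 1/8.

0.1250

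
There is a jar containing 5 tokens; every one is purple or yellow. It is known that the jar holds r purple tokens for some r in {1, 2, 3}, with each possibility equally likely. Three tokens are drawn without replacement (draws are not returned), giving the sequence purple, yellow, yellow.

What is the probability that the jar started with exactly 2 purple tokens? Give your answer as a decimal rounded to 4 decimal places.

0.4000

The likelihood of the observed sequence under each hypothesis: P(data | r = 1) = (1/5)(4/4)(3/3) = 1/5; P(data | r = 2) = (2/5)(3/4)(2/3) = 1/5; P(data | r = 3) = (3/5)(2/4)(1/3) = 1/10.
Multiplying each by its prior: 1/3 · 1/5 = 1/15, 1/3 · 1/5 = 1/15, 1/3 · 1/10 = 1/30; summing to 1/6.
By Bayes' rule, P(r = 2 | data) = (1/15) / (1/6) = 2/5.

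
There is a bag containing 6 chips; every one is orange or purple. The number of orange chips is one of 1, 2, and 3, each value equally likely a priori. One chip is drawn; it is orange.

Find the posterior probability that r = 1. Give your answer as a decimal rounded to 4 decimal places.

Under each hypothesis, the probability of this draw is: P(data | r = 1) = (1/6) = 1/6; P(data | r = 2) = (2/6) = 1/3; P(data | r = 3) = (3/6) = 1/2.
Multiplying each by its prior: 1/3 · 1/6 = 1/18, 1/3 · 1/3 = 1/9, 1/3 · 1/2 = 1/6; with total 1/3.
By Bayes' rule, P(r = 1 | data) = (1/18) / (1/3) = 1/6.

0.1667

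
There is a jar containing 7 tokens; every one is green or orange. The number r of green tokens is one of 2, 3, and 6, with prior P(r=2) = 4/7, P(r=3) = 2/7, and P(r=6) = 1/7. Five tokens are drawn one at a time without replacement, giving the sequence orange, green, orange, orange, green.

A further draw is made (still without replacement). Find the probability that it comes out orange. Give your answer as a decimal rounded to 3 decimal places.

Compute the likelihood of the observed sequence for each case: P(data | r = 2) = (5/7)(2/6)(4/5)(3/4)(1/3) = 1/21; P(data | r = 3) = (4/7)(3/6)(3/5)(2/4)(2/3) = 2/35; P(data | r = 6) = (1/7)(6/6)(0/5) = 0.
The prior-weighted likelihoods are 4/7 · 1/21 = 4/147, 2/7 · 2/35 = 4/245, 1/7 · 0 = 0; with total 32/735.
Normalising, the posterior is P(r = 2 | data) = 5/8, P(r = 3 | data) = 3/8, P(r = 6 | data) = 0.
So P(orange next | data) = Σ P(orange next | H) P(H | data) = (1)(5/8) + (1/2)(3/8) = 13/16.

0.813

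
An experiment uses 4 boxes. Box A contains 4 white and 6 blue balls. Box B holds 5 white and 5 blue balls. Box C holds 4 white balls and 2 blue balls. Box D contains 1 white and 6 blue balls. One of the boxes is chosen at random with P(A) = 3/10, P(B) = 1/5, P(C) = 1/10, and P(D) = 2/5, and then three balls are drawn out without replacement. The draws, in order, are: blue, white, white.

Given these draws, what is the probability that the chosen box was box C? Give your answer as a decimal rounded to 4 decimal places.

The likelihood of the observed sequence under each hypothesis: P(data | box A) = (6/10)(4/9)(3/8) = 1/10; P(data | box B) = (5/10)(5/9)(4/8) = 5/36; P(data | box C) = (2/6)(4/5)(3/4) = 1/5; P(data | box D) = (6/7)(1/6)(0/5) = 0.
The prior-weighted likelihoods are 3/10 · 1/10 = 3/100, 1/5 · 5/36 = 1/36, 1/10 · 1/5 = 1/50, 2/5 · 0 = 0; summing to 7/90.
So P(box C | data) = (1/50) / (7/90) = 9/35.

0.2571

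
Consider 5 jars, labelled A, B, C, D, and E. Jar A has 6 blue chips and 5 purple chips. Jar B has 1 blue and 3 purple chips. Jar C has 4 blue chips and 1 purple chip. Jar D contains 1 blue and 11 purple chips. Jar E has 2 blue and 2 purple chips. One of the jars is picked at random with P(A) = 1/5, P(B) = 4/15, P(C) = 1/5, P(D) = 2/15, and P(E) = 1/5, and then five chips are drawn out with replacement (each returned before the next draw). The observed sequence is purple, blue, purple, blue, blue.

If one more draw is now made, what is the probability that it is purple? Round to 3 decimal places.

0.453

For each hypothesis, P(data | H) works out to: P(data | jar A) = (5/11)(6/11)(5/11)(6/11)(6/11) = 0.03353; P(data | jar B) = (3/4)(1/4)(3/4)(1/4)(1/4) = 0.0087891; P(data | jar C) = (1/5)(4/5)(1/5)(4/5)(4/5) = 0.02048; P(data | jar D) = (11/12)(1/12)(11/12)(1/12)(1/12) = 0.00048627; P(data | jar E) = (2/4)(2/4)(2/4)(2/4)(2/4) = 0.03125.
The prior-weighted likelihoods are 1/5 · 0.03353 = 0.006706, 4/15 · 0.0087891 = 0.0023437, 1/5 · 0.02048 = 0.004096, 2/15 · 0.00048627 = 6.4836e-05, 1/5 · 0.03125 = 0.00625; summing to 0.019461.
Dividing through by the total gives posterior P(jar A | data) = 0.34459, P(jar B | data) = 0.12044, P(jar C | data) = 0.21048, P(jar D | data) = 0.0033317, P(jar E | data) = 0.32116.
Averaging over the posterior, P(purple next | data) = (5/11)(0.34459) + (3/4)(0.12044) + (1/5)(0.21048) + (11/12)(0.0033317) + (1/2)(0.32116) = 0.45269.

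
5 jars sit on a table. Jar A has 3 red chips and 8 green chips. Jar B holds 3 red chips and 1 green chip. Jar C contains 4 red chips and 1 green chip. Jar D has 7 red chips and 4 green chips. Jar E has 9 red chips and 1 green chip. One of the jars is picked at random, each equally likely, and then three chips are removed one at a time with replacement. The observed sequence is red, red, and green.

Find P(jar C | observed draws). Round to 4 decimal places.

0.2323

Under each hypothesis, the probability of the observed sequence is: P(data | jar A) = (3/11)(3/11)(8/11) = 0.054095; P(data | jar B) = (3/4)(3/4)(1/4) = 0.14062; P(data | jar C) = (4/5)(4/5)(1/5) = 0.128; P(data | jar D) = (7/11)(7/11)(4/11) = 0.14726; P(data | jar E) = (9/10)(9/10)(1/10) = 0.081.
Multiplying each by its prior: 1/5 · 0.054095 = 0.010819, 1/5 · 0.14062 = 0.028125, 1/5 · 0.128 = 0.0256, 1/5 · 0.14726 = 0.029452, 1/5 · 0.081 = 0.0162; with total 0.1102.
Hence P(jar C | data) = (0.0256) / (0.1102) = 0.23231.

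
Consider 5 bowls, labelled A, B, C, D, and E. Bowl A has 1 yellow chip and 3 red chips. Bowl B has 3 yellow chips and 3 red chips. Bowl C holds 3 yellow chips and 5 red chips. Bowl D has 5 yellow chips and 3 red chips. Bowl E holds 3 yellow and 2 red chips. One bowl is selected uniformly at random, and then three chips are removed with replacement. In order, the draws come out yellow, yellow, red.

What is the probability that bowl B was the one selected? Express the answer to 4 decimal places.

Under each hypothesis, the probability of the observed sequence is: P(data | bowl A) = (1/4)(1/4)(3/4) = 0.046875; P(data | bowl B) = (3/6)(3/6)(3/6) = 0.125; P(data | bowl C) = (3/8)(3/8)(5/8) = 0.087891; P(data | bowl D) = (5/8)(5/8)(3/8) = 0.14648; P(data | bowl E) = (3/5)(3/5)(2/5) = 0.144.
Weighting by the prior gives 1/5 · 0.046875 = 0.009375, 1/5 · 0.125 = 0.025, 1/5 · 0.087891 = 0.017578, 1/5 · 0.14648 = 0.029297, 1/5 · 0.144 = 0.0288; these sum to 0.11005.
Therefore the posterior P(bowl B | data) = (0.025) / (0.11005) = 0.22717.

0.2272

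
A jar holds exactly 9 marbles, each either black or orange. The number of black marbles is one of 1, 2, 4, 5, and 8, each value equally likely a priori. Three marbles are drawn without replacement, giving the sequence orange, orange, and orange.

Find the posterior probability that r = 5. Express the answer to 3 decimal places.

Compute the likelihood of the observed sequence for each case: P(data | r = 1) = (8/9)(7/8)(6/7) = 2/3; P(data | r = 2) = (7/9)(6/8)(5/7) = 5/12; P(data | r = 4) = (5/9)(4/8)(3/7) = 5/42; P(data | r = 5) = (4/9)(3/8)(2/7) = 1/21; P(data | r = 8) = (1/9)(0/8) = 0.
The prior-weighted likelihoods are 1/5 · 2/3 = 2/15, 1/5 · 5/12 = 1/12, 1/5 · 5/42 = 1/42, 1/5 · 1/21 = 1/105, 1/5 · 0 = 0; summing to 1/4.
So P(r = 5 | data) = (1/105) / (1/4) = 4/105.

0.038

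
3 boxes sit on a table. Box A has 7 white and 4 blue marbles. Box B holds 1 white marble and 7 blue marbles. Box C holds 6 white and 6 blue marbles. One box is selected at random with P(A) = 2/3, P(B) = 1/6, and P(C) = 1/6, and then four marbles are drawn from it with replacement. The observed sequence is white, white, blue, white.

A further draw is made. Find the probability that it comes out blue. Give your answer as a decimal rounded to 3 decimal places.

Under each hypothesis, the probability of the observed sequence is: P(data | box A) = (7/11)(7/11)(4/11)(7/11) = 0.093709; P(data | box B) = (1/8)(1/8)(7/8)(1/8) = 0.001709; P(data | box C) = (6/12)(6/12)(6/12)(6/12) = 0.0625.
Weighting by the prior gives 2/3 · 0.093709 = 0.062473, 1/6 · 0.001709 = 0.00028483, 1/6 · 0.0625 = 0.010417; summing to 0.073174.
Dividing through by the total gives posterior P(box A | data) = 0.85375, P(box B | data) = 0.0038925, P(box C | data) = 0.14235.
So P(blue next | data) = Σ P(blue next | H) P(H | data) = (4/11)(0.85375) + (7/8)(0.0038925) + (1/2)(0.14235) = 0.38504.

0.385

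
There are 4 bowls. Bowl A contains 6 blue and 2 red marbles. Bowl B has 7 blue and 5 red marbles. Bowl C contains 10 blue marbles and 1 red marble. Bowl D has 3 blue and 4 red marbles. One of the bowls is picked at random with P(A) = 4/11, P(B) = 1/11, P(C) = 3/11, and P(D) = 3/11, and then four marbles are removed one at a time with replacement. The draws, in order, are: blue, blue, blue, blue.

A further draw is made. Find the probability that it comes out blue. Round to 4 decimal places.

Compute the likelihood of the observed sequence for each case: P(data | bowl A) = (6/8)(6/8)(6/8)(6/8) = 0.31641; P(data | bowl B) = (7/12)(7/12)(7/12)(7/12) = 0.11579; P(data | bowl C) = (10/11)(10/11)(10/11)(10/11) = 0.68301; P(data | bowl D) = (3/7)(3/7)(3/7)(3/7) = 0.033736.
Multiplying each by its prior: 4/11 · 0.31641 = 0.11506, 1/11 · 0.11579 = 0.010526, 3/11 · 0.68301 = 0.18628, 3/11 · 0.033736 = 0.0092007; with total 0.32106.
The posterior is then P(bowl A | data) = 0.35837, P(bowl B | data) = 0.032786, P(bowl C | data) = 0.58019, P(bowl D | data) = 0.028657.
The predictive probability is P(blue next | data) = (3/4)(0.35837) + (7/12)(0.032786) + (10/11)(0.58019) + (3/7)(0.028657) = 0.82763.

0.8276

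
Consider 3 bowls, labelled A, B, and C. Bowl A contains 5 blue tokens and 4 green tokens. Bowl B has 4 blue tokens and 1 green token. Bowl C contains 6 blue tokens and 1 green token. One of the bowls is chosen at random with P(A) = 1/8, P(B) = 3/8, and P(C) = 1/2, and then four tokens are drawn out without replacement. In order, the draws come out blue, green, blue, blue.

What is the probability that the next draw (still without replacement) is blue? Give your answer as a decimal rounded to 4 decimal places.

The likelihood of the observed sequence under each hypothesis: P(data | bowl A) = (5/9)(4/8)(4/7)(3/6) = 0.079365; P(data | bowl B) = (4/5)(1/4)(3/3)(2/2) = 0.2; P(data | bowl C) = (6/7)(1/6)(5/5)(4/4) = 0.14286.
Weighting by the prior gives 1/8 · 0.079365 = 0.0099206, 3/8 · 0.2 = 0.075, 1/2 · 0.14286 = 0.071429; summing to 0.15635.
Dividing through by the total gives posterior P(bowl A | data) = 0.063452, P(bowl B | data) = 0.4797, P(bowl C | data) = 0.45685.
So P(blue next | data) = Σ P(blue next | H) P(H | data) = (2/5)(0.063452) + (1)(0.4797) + (1)(0.45685) = 0.96193.

0.9619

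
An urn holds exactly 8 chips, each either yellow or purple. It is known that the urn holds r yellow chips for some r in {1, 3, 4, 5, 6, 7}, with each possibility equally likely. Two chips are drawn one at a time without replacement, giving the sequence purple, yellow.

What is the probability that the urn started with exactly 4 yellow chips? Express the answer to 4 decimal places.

0.2222

The likelihood of the observed sequence under each hypothesis: P(data | r = 1) = (7/8)(1/7) = 1/8; P(data | r = 3) = (5/8)(3/7) = 15/56; P(data | r = 4) = (4/8)(4/7) = 2/7; P(data | r = 5) = (3/8)(5/7) = 15/56; P(data | r = 6) = (2/8)(6/7) = 3/14; P(data | r = 7) = (1/8)(7/7) = 1/8.
The prior-weighted likelihoods are 1/6 · 1/8 = 1/48, 1/6 · 15/56 = 5/112, 1/6 · 2/7 = 1/21, 1/6 · 15/56 = 5/112, 1/6 · 3/14 = 1/28, 1/6 · 1/8 = 1/48; with total 3/14.
By Bayes' rule, P(r = 4 | data) = (1/21) / (3/14) = 2/9.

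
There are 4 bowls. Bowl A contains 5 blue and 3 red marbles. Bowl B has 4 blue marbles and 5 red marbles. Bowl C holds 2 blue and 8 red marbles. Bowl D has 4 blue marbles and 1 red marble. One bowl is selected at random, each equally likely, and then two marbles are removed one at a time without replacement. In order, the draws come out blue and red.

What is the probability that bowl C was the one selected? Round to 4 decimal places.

Under each hypothesis, the probability of the observed sequence is: P(data | bowl A) = (5/8)(3/7) = 0.26786; P(data | bowl B) = (4/9)(5/8) = 0.27778; P(data | bowl C) = (2/10)(8/9) = 0.17778; P(data | bowl D) = (4/5)(1/4) = 0.2.
Multiplying each by its prior: 1/4 · 0.26786 = 0.066964, 1/4 · 0.27778 = 0.069444, 1/4 · 0.17778 = 0.044444, 1/4 · 0.2 = 0.05; these sum to 0.23085.
Therefore the posterior P(bowl C | data) = (0.044444) / (0.23085) = 0.19252.

0.1925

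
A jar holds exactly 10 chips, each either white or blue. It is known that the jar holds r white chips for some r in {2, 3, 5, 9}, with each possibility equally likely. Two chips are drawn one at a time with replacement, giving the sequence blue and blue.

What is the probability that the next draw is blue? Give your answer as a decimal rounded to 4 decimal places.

0.7058

The likelihood of the observed sequence under each hypothesis: P(data | r = 2) = (8/10)(8/10) = 16/25; P(data | r = 3) = (7/10)(7/10) = 49/100; P(data | r = 5) = (5/10)(5/10) = 1/4; P(data | r = 9) = (1/10)(1/10) = 1/100.
The prior-weighted likelihoods are 1/4 · 16/25 = 4/25, 1/4 · 49/100 = 49/400, 1/4 · 1/4 = 1/16, 1/4 · 1/100 = 1/400; with total 139/400.
Normalising, the posterior is P(r = 2 | data) = 0.46043, P(r = 3 | data) = 0.35252, P(r = 5 | data) = 0.17986, P(r = 9 | data) = 0.0071942.
So P(blue next | data) = Σ P(blue next | H) P(H | data) = (4/5)(0.46043) + (7/10)(0.35252) + (1/2)(0.17986) + (1/10)(0.0071942) = 0.70576.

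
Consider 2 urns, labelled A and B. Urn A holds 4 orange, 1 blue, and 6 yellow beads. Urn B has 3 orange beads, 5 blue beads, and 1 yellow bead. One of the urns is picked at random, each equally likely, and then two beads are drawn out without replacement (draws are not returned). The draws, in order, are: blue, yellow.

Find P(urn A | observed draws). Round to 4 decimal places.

Compute the likelihood of the observed sequence for each case: P(data | urn A) = (1/11)(6/10) = 0.054545; P(data | urn B) = (5/9)(1/8) = 0.069444.
Weighting by the prior gives 1/2 · 0.054545 = 0.027273, 1/2 · 0.069444 = 0.034722; summing to 0.061995.
Hence P(urn A | data) = (0.027273) / (0.061995) = 0.43992.

0.4399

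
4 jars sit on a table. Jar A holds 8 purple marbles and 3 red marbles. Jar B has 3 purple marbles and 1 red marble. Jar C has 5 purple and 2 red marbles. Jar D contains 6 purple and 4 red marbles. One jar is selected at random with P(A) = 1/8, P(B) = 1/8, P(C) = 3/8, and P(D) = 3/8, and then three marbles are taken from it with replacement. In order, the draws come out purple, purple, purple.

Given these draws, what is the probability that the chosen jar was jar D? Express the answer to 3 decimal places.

Under each hypothesis, the probability of the observed sequence is: P(data | jar A) = (8/11)(8/11)(8/11) = 0.38467; P(data | jar B) = (3/4)(3/4)(3/4) = 0.42188; P(data | jar C) = (5/7)(5/7)(5/7) = 0.36443; P(data | jar D) = (6/10)(6/10)(6/10) = 0.216.
Weighting by the prior gives 1/8 · 0.38467 = 0.048084, 1/8 · 0.42188 = 0.052734, 3/8 · 0.36443 = 0.13666, 3/8 · 0.216 = 0.081; with total 0.31848.
So P(jar D | data) = (0.081) / (0.31848) = 0.25433.

0.254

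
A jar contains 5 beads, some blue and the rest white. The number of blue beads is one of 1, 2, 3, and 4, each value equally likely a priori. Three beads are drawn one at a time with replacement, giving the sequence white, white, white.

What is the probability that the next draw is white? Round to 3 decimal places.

0.708

For each hypothesis, P(data | H) works out to: P(data | r = 1) = (4/5)(4/5)(4/5) = 64/125; P(data | r = 2) = (3/5)(3/5)(3/5) = 27/125; P(data | r = 3) = (2/5)(2/5)(2/5) = 8/125; P(data | r = 4) = (1/5)(1/5)(1/5) = 1/125.
Weighting by the prior gives 1/4 · 64/125 = 16/125, 1/4 · 27/125 = 27/500, 1/4 · 8/125 = 2/125, 1/4 · 1/125 = 1/500; with total 1/5.
Dividing through by the total gives posterior P(r = 1 | data) = 16/25, P(r = 2 | data) = 27/100, P(r = 3 | data) = 2/25, P(r = 4 | data) = 1/100.
The predictive probability is P(white next | data) = (4/5)(16/25) + (3/5)(27/100) + (2/5)(2/25) + (1/5)(1/100) = 177/250.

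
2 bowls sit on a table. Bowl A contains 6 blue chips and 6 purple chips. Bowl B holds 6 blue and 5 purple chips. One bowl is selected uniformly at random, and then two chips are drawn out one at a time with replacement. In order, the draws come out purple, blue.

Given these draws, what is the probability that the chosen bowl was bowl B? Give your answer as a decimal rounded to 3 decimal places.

Under each hypothesis, the probability of the observed sequence is: P(data | bowl A) = (6/12)(6/12) = 1/4; P(data | bowl B) = (5/11)(6/11) = 30/121.
Multiplying each by its prior: 1/2 · 1/4 = 1/8, 1/2 · 30/121 = 15/121; with total 241/968.
By Bayes' rule, P(bowl B | data) = (15/121) / (241/968) = 120/241.

0.498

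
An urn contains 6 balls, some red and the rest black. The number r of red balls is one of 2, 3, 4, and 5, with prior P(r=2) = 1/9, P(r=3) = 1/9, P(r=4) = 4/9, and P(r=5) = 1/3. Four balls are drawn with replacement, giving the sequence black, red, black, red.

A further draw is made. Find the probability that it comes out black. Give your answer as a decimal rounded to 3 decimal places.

Under each hypothesis, the probability of the observed sequence is: P(data | r = 2) = (4/6)(2/6)(4/6)(2/6) = 0.049383; P(data | r = 3) = (3/6)(3/6)(3/6)(3/6) = 0.0625; P(data | r = 4) = (2/6)(4/6)(2/6)(4/6) = 0.049383; P(data | r = 5) = (1/6)(5/6)(1/6)(5/6) = 0.01929.
Weighting by the prior gives 1/9 · 0.049383 = 0.005487, 1/9 · 0.0625 = 0.0069444, 4/9 · 0.049383 = 0.021948, 1/3 · 0.01929 = 0.00643; summing to 0.040809.
Dividing through by the total gives posterior P(r = 2 | data) = 0.13445, P(r = 3 | data) = 0.17017, P(r = 4 | data) = 0.53782, P(r = 5 | data) = 0.15756.
So P(black next | data) = Σ P(black next | H) P(H | data) = (2/3)(0.13445) + (1/2)(0.17017) + (1/3)(0.53782) + (1/6)(0.15756) = 0.38025.

0.380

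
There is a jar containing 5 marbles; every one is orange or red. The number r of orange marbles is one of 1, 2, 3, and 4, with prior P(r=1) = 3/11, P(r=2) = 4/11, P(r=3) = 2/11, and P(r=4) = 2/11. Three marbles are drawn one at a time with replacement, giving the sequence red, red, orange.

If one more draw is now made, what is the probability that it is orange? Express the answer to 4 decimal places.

The likelihood of the observed sequence under each hypothesis: P(data | r = 1) = (4/5)(4/5)(1/5) = 0.128; P(data | r = 2) = (3/5)(3/5)(2/5) = 0.144; P(data | r = 3) = (2/5)(2/5)(3/5) = 0.096; P(data | r = 4) = (1/5)(1/5)(4/5) = 0.032.
The prior-weighted likelihoods are 3/11 · 0.128 = 0.034909, 4/11 · 0.144 = 0.052364, 2/11 · 0.096 = 0.017455, 2/11 · 0.032 = 0.0058182; with total 0.11055.
Normalising, the posterior is P(r = 1 | data) = 0.31579, P(r = 2 | data) = 0.47368, P(r = 3 | data) = 0.15789, P(r = 4 | data) = 0.052632.
The predictive probability is P(orange next | data) = (1/5)(0.31579) + (2/5)(0.47368) + (3/5)(0.15789) + (4/5)(0.052632) = 0.38947.

0.3895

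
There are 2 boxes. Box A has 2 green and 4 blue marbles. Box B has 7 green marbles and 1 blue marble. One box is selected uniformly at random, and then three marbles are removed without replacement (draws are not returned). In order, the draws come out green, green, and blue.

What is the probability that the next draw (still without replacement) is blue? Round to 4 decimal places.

0.3478

Under each hypothesis, the probability of the observed sequence is: P(data | box A) = (2/6)(1/5)(4/4) = 1/15; P(data | box B) = (7/8)(6/7)(1/6) = 1/8.
Weighting by the prior gives 1/2 · 1/15 = 1/30, 1/2 · 1/8 = 1/16; summing to 23/240.
Dividing through by the total gives posterior P(box A | data) = 8/23, P(box B | data) = 15/23.
The predictive probability is P(blue next | data) = (1)(8/23) + (0)(15/23) = 8/23.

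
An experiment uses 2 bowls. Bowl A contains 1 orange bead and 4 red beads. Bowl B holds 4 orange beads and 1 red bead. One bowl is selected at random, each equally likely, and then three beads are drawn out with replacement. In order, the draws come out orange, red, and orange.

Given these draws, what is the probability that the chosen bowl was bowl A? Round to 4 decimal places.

For each hypothesis, P(data | H) works out to: P(data | bowl A) = (1/5)(4/5)(1/5) = 4/125; P(data | bowl B) = (4/5)(1/5)(4/5) = 16/125.
The prior-weighted likelihoods are 1/2 · 4/125 = 2/125, 1/2 · 16/125 = 8/125; summing to 2/25.
Hence P(bowl A | data) = (2/125) / (2/25) = 1/5.

0.2000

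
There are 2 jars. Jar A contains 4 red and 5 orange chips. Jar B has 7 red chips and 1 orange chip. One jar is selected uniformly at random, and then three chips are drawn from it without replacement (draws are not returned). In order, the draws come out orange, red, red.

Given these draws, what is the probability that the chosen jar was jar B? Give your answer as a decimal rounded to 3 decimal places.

Under each hypothesis, the probability of the observed sequence is: P(data | jar A) = (5/9)(4/8)(3/7) = 5/42; P(data | jar B) = (1/8)(7/7)(6/6) = 1/8.
Multiplying each by its prior: 1/2 · 5/42 = 5/84, 1/2 · 1/8 = 1/16; these sum to 41/336.
Hence P(jar B | data) = (1/16) / (41/336) = 21/41.

0.512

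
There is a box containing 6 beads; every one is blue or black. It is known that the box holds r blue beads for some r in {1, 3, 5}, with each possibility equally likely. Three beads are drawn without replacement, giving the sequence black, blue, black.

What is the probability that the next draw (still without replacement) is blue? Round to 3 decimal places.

Under each hypothesis, the probability of the observed sequence is: P(data | r = 1) = (5/6)(1/5)(4/4) = 1/6; P(data | r = 3) = (3/6)(3/5)(2/4) = 3/20; P(data | r = 5) = (1/6)(5/5)(0/4) = 0.
Weighting by the prior gives 1/3 · 1/6 = 1/18, 1/3 · 3/20 = 1/20, 1/3 · 0 = 0; these sum to 19/180.
The posterior is then P(r = 1 | data) = 10/19, P(r = 3 | data) = 9/19, P(r = 5 | data) = 0.
So P(blue next | data) = Σ P(blue next | H) P(H | data) = (0)(10/19) + (2/3)(9/19) = 6/19.

0.316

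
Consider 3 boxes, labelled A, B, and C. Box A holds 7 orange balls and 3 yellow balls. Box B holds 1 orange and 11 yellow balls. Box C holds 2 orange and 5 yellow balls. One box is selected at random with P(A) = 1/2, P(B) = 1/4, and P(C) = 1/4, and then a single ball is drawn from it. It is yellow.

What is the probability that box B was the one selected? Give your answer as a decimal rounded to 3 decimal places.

The likelihood of this draw under each hypothesis: P(data | box A) = (3/10) = 0.3; P(data | box B) = (11/12) = 0.91667; P(data | box C) = (5/7) = 0.71429.
Weighting by the prior gives 1/2 · 0.3 = 0.15, 1/4 · 0.91667 = 0.22917, 1/4 · 0.71429 = 0.17857; these sum to 0.55774.
Therefore the posterior P(box B | data) = (0.22917) / (0.55774) = 0.41089.

0.411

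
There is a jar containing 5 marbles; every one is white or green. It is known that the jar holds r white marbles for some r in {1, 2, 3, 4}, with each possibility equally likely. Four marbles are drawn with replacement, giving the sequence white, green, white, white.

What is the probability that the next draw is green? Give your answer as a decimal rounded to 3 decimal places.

Under each hypothesis, the probability of the observed sequence is: P(data | r = 1) = (1/5)(4/5)(1/5)(1/5) = 0.0064; P(data | r = 2) = (2/5)(3/5)(2/5)(2/5) = 0.0384; P(data | r = 3) = (3/5)(2/5)(3/5)(3/5) = 0.0864; P(data | r = 4) = (4/5)(1/5)(4/5)(4/5) = 0.1024.
Weighting by the prior gives 1/4 · 0.0064 = 0.0016, 1/4 · 0.0384 = 0.0096, 1/4 · 0.0864 = 0.0216, 1/4 · 0.1024 = 0.0256; summing to 0.0584.
The posterior is then P(r = 1 | data) = 0.027397, P(r = 2 | data) = 0.16438, P(r = 3 | data) = 0.36986, P(r = 4 | data) = 0.43836.
So P(green next | data) = Σ P(green next | H) P(H | data) = (4/5)(0.027397) + (3/5)(0.16438) + (2/5)(0.36986) + (1/5)(0.43836) = 0.35616.

0.356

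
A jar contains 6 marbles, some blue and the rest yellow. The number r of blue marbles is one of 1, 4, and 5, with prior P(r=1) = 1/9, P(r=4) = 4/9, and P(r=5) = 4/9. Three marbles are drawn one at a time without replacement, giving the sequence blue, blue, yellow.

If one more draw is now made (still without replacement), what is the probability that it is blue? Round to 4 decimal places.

Under each hypothesis, the probability of the observed sequence is: P(data | r = 1) = (1/6)(0/5) = 0; P(data | r = 4) = (4/6)(3/5)(2/4) = 1/5; P(data | r = 5) = (5/6)(4/5)(1/4) = 1/6.
Multiplying each by its prior: 1/9 · 0 = 0, 4/9 · 1/5 = 4/45, 4/9 · 1/6 = 2/27; these sum to 22/135.
Dividing through by the total gives posterior P(r = 1 | data) = 0, P(r = 4 | data) = 6/11, P(r = 5 | data) = 5/11.
Averaging over the posterior, P(blue next | data) = (2/3)(6/11) + (1)(5/11) = 9/11.

0.8182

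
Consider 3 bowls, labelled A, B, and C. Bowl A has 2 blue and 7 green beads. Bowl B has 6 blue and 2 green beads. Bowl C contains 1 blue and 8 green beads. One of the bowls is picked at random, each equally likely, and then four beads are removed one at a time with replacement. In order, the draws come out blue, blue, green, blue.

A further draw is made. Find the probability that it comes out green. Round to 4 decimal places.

For each hypothesis, P(data | H) works out to: P(data | bowl A) = (2/9)(2/9)(7/9)(2/9) = 0.0085353; P(data | bowl B) = (6/8)(6/8)(2/8)(6/8) = 0.10547; P(data | bowl C) = (1/9)(1/9)(8/9)(1/9) = 0.0012193.
Weighting by the prior gives 1/3 · 0.0085353 = 0.0028451, 1/3 · 0.10547 = 0.035156, 1/3 · 0.0012193 = 0.00040644; these sum to 0.038408.
Normalising, the posterior is P(bowl A | data) = 0.074076, P(bowl B | data) = 0.91534, P(bowl C | data) = 0.010582.
The predictive probability is P(green next | data) = (7/9)(0.074076) + (1/4)(0.91534) + (8/9)(0.010582) = 0.29586.

0.2959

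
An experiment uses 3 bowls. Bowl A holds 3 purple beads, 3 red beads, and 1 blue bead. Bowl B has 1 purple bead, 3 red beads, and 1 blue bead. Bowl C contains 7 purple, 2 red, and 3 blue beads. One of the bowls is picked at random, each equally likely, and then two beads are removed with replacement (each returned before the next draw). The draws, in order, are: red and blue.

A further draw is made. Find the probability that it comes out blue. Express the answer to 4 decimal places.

Compute the likelihood of the observed sequence for each case: P(data | bowl A) = (3/7)(1/7) = 0.061224; P(data | bowl B) = (3/5)(1/5) = 0.12; P(data | bowl C) = (2/12)(3/12) = 0.041667.
Weighting by the prior gives 1/3 · 0.061224 = 0.020408, 1/3 · 0.12 = 0.04, 1/3 · 0.041667 = 0.013889; these sum to 0.074297.
Dividing through by the total gives posterior P(bowl A | data) = 0.27468, P(bowl B | data) = 0.53838, P(bowl C | data) = 0.18694.
The predictive probability is P(blue next | data) = (1/7)(0.27468) + (1/5)(0.53838) + (1/4)(0.18694) = 0.19365.

0.1937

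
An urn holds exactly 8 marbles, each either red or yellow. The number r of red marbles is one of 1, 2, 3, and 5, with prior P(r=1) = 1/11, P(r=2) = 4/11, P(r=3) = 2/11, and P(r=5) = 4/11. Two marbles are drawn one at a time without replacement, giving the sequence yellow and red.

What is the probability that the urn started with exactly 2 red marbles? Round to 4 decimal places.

0.3310

Under each hypothesis, the probability of the observed sequence is: P(data | r = 1) = (7/8)(1/7) = 1/8; P(data | r = 2) = (6/8)(2/7) = 3/14; P(data | r = 3) = (5/8)(3/7) = 15/56; P(data | r = 5) = (3/8)(5/7) = 15/56.
The prior-weighted likelihoods are 1/11 · 1/8 = 1/88, 4/11 · 3/14 = 6/77, 2/11 · 15/56 = 15/308, 4/11 · 15/56 = 15/154; these sum to 145/616.
So P(r = 2 | data) = (6/77) / (145/616) = 48/145.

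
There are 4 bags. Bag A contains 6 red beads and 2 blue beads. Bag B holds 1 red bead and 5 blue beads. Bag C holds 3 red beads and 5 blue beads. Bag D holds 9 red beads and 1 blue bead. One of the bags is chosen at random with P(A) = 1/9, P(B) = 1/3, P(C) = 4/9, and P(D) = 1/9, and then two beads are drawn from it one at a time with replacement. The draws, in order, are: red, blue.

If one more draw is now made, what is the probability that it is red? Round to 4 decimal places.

0.3939

Under each hypothesis, the probability of the observed sequence is: P(data | bag A) = (6/8)(2/8) = 0.1875; P(data | bag B) = (1/6)(5/6) = 0.13889; P(data | bag C) = (3/8)(5/8) = 0.23438; P(data | bag D) = (9/10)(1/10) = 0.09.
Weighting by the prior gives 1/9 · 0.1875 = 0.020833, 1/3 · 0.13889 = 0.046296, 4/9 · 0.23438 = 0.10417, 1/9 · 0.09 = 0.01; these sum to 0.1813.
The posterior is then P(bag A | data) = 0.11491, P(bag B | data) = 0.25536, P(bag C | data) = 0.57457, P(bag D | data) = 0.055158.
So P(red next | data) = Σ P(red next | H) P(H | data) = (3/4)(0.11491) + (1/6)(0.25536) + (3/8)(0.57457) + (9/10)(0.055158) = 0.39385.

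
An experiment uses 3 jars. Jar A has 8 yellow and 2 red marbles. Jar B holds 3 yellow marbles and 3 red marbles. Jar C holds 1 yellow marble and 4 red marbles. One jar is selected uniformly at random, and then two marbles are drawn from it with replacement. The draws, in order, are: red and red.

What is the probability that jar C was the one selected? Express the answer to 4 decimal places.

0.6882

Under each hypothesis, the probability of the observed sequence is: P(data | jar A) = (2/10)(2/10) = 1/25; P(data | jar B) = (3/6)(3/6) = 1/4; P(data | jar C) = (4/5)(4/5) = 16/25.
The prior-weighted likelihoods are 1/3 · 1/25 = 1/75, 1/3 · 1/4 = 1/12, 1/3 · 16/25 = 16/75; with total 31/100.
By Bayes' rule, P(jar C | data) = (16/75) / (31/100) = 64/93.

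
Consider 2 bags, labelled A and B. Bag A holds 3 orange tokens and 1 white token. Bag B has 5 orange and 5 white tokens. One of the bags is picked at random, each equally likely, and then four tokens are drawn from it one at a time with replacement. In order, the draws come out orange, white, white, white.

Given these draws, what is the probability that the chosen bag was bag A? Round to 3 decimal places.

0.158

Under each hypothesis, the probability of the observed sequence is: P(data | bag A) = (3/4)(1/4)(1/4)(1/4) = 3/256; P(data | bag B) = (5/10)(5/10)(5/10)(5/10) = 1/16.
Multiplying each by its prior: 1/2 · 3/256 = 3/512, 1/2 · 1/16 = 1/32; with total 19/512.
By Bayes' rule, P(bag A | data) = (3/512) / (19/512) = 3/19.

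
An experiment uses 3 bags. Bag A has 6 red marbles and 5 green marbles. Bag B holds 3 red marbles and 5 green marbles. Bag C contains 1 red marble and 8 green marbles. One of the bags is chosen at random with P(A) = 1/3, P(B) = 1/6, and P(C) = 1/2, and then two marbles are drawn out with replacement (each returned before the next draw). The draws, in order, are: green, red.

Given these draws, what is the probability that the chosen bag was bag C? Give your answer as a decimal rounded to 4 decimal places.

The likelihood of the observed sequence under each hypothesis: P(data | bag A) = (5/11)(6/11) = 0.24793; P(data | bag B) = (5/8)(3/8) = 0.23438; P(data | bag C) = (8/9)(1/9) = 0.098765.
The prior-weighted likelihoods are 1/3 · 0.24793 = 0.082645, 1/6 · 0.23438 = 0.039062, 1/2 · 0.098765 = 0.049383; these sum to 0.17109.
Therefore the posterior P(bag C | data) = (0.049383) / (0.17109) = 0.28864.

0.2886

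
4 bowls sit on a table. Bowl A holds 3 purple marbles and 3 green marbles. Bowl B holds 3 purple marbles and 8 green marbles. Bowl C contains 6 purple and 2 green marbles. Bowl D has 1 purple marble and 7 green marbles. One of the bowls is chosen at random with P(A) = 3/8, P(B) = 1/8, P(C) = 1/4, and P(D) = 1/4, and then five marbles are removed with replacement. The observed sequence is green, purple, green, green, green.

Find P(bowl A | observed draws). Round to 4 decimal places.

0.2907

Under each hypothesis, the probability of the observed sequence is: P(data | bowl A) = (3/6)(3/6)(3/6)(3/6)(3/6) = 0.03125; P(data | bowl B) = (8/11)(3/11)(8/11)(8/11)(8/11) = 0.076299; P(data | bowl C) = (2/8)(6/8)(2/8)(2/8)(2/8) = 0.0029297; P(data | bowl D) = (7/8)(1/8)(7/8)(7/8)(7/8) = 0.073273.
Weighting by the prior gives 3/8 · 0.03125 = 0.011719, 1/8 · 0.076299 = 0.0095374, 1/4 · 0.0029297 = 0.00073242, 1/4 · 0.073273 = 0.018318; with total 0.040307.
Hence P(bowl A | data) = (0.011719) / (0.040307) = 0.29074.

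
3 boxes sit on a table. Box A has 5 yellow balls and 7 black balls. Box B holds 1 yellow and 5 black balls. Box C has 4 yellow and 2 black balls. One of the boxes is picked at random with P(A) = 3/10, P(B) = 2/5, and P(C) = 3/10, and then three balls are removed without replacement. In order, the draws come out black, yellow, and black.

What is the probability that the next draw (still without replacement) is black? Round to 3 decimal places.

0.693

Under each hypothesis, the probability of the observed sequence is: P(data | box A) = (7/12)(5/11)(6/10) = 0.15909; P(data | box B) = (5/6)(1/5)(4/4) = 0.16667; P(data | box C) = (2/6)(4/5)(1/4) = 0.066667.
Weighting by the prior gives 3/10 · 0.15909 = 0.047727, 2/5 · 0.16667 = 0.066667, 3/10 · 0.066667 = 0.02; with total 0.13439.
Normalising, the posterior is P(box A | data) = 0.35513, P(box B | data) = 0.49605, P(box C | data) = 0.14882.
Averaging over the posterior, P(black next | data) = (5/9)(0.35513) + (1)(0.49605) + (0)(0.14882) = 0.69335.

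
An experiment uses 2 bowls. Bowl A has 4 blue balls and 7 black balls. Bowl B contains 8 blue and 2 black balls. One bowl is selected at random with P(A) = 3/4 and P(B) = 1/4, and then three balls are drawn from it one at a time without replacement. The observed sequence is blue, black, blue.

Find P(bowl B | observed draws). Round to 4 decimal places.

0.3793

Compute the likelihood of the observed sequence for each case: P(data | bowl A) = (4/11)(7/10)(3/9) = 0.084848; P(data | bowl B) = (8/10)(2/9)(7/8) = 0.15556.
The prior-weighted likelihoods are 3/4 · 0.084848 = 0.063636, 1/4 · 0.15556 = 0.038889; these sum to 0.10253.
By Bayes' rule, P(bowl B | data) = (0.038889) / (0.10253) = 0.37931.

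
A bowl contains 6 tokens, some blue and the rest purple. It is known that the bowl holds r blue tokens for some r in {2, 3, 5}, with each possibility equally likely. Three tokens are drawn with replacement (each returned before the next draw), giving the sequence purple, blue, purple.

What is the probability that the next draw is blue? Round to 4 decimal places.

Under each hypothesis, the probability of the observed sequence is: P(data | r = 2) = (4/6)(2/6)(4/6) = 4/27; P(data | r = 3) = (3/6)(3/6)(3/6) = 1/8; P(data | r = 5) = (1/6)(5/6)(1/6) = 5/216.
Weighting by the prior gives 1/3 · 4/27 = 4/81, 1/3 · 1/8 = 1/24, 1/3 · 5/216 = 5/648; these sum to 8/81.
Dividing through by the total gives posterior P(r = 2 | data) = 1/2, P(r = 3 | data) = 27/64, P(r = 5 | data) = 5/64.
Averaging over the posterior, P(blue next | data) = (1/3)(1/2) + (1/2)(27/64) + (5/6)(5/64) = 85/192.

0.4427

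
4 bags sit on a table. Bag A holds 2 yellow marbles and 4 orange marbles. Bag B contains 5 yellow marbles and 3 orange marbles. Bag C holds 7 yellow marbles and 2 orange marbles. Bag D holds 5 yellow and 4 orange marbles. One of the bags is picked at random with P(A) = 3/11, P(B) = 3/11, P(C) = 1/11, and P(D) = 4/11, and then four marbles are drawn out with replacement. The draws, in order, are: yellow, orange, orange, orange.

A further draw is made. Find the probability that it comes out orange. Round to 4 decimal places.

0.5398

For each hypothesis, P(data | H) works out to: P(data | bag A) = (2/6)(4/6)(4/6)(4/6) = 0.098765; P(data | bag B) = (5/8)(3/8)(3/8)(3/8) = 0.032959; P(data | bag C) = (7/9)(2/9)(2/9)(2/9) = 0.0085353; P(data | bag D) = (5/9)(4/9)(4/9)(4/9) = 0.048773.
The prior-weighted likelihoods are 3/11 · 0.098765 = 0.026936, 3/11 · 0.032959 = 0.0089888, 1/11 · 0.0085353 = 0.00077593, 4/11 · 0.048773 = 0.017736; these sum to 0.054436.
Normalising, the posterior is P(bag A | data) = 0.49482, P(bag B | data) = 0.16512, P(bag C | data) = 0.014254, P(bag D | data) = 0.3258.
So P(orange next | data) = Σ P(orange next | H) P(H | data) = (2/3)(0.49482) + (3/8)(0.16512) + (2/9)(0.014254) + (4/9)(0.3258) = 0.53977.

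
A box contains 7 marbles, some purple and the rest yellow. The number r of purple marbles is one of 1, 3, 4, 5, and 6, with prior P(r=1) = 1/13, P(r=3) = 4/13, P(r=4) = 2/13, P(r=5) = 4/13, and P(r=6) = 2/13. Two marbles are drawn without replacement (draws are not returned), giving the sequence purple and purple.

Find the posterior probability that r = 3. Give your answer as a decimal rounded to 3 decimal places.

The likelihood of the observed sequence under each hypothesis: P(data | r = 1) = (1/7)(0/6) = 0; P(data | r = 3) = (3/7)(2/6) = 1/7; P(data | r = 4) = (4/7)(3/6) = 2/7; P(data | r = 5) = (5/7)(4/6) = 10/21; P(data | r = 6) = (6/7)(5/6) = 5/7.
Weighting by the prior gives 1/13 · 0 = 0, 4/13 · 1/7 = 4/91, 2/13 · 2/7 = 4/91, 4/13 · 10/21 = 40/273, 2/13 · 5/7 = 10/91; with total 94/273.
By Bayes' rule, P(r = 3 | data) = (4/91) / (94/273) = 6/47.

0.128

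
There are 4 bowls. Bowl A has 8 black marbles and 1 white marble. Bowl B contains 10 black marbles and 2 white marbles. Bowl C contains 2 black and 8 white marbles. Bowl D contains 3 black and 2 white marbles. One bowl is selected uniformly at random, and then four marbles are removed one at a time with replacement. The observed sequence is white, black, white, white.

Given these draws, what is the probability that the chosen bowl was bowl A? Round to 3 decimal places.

0.008

Compute the likelihood of the observed sequence for each case: P(data | bowl A) = (1/9)(8/9)(1/9)(1/9) = 0.0012193; P(data | bowl B) = (2/12)(10/12)(2/12)(2/12) = 0.003858; P(data | bowl C) = (8/10)(2/10)(8/10)(8/10) = 0.1024; P(data | bowl D) = (2/5)(3/5)(2/5)(2/5) = 0.0384.
Multiplying each by its prior: 1/4 · 0.0012193 = 0.00030483, 1/4 · 0.003858 = 0.00096451, 1/4 · 0.1024 = 0.0256, 1/4 · 0.0384 = 0.0096; with total 0.036469.
Hence P(bowl A | data) = (0.00030483) / (0.036469) = 0.0083586.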